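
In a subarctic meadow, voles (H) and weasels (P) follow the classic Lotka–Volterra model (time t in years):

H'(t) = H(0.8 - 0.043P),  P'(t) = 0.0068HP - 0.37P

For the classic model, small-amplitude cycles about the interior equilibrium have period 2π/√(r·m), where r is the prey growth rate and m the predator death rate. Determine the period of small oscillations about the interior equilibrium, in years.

Here r = 0.8 and m = 0.37, so r·m = 0.296.
ω = √0.296 = 0.544 per year, hence T = 2π/ω ≈ 11.5 years.

T ≈ 11.5 years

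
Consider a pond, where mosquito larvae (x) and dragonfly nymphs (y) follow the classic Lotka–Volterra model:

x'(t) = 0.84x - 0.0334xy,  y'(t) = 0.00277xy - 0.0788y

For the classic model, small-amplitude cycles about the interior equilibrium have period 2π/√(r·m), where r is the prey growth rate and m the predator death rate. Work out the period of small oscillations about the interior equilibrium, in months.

Here r = 0.84 and m = 0.0788, so r·m = 0.0662.
ω = √0.0662 = 0.257 per month, hence T = 2π/ω ≈ 24.4 months.

T ≈ 24.4 months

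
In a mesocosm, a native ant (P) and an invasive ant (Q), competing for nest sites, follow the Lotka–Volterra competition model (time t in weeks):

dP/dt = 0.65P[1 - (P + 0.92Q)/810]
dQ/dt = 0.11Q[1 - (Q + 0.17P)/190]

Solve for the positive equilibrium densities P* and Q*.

P* ≈ 753, Q* ≈ 62

Setting both brackets to zero gives the nullclines P + 0.92Q = 810 and 0.17P + Q = 190.
Substituting Q = 190 - 0.17P into the first: P(1 - 0.92·0.17) = 810 - 0.92·190.
So P* = 635/0.844 = 753, and then Q* = 190 - 0.17·753 = 62.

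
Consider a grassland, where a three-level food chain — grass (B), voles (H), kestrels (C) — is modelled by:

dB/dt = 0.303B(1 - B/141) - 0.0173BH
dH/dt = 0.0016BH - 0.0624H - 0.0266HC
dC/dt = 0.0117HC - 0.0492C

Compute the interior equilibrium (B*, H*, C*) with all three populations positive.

B* ≈ 107, H* ≈ 4.21, C* ≈ 4.1

From dC/dt = 0: 0.0117H* = 0.0492, so H* = 4.21.
From dB/dt = 0: 0.303(1 - B*/141) = 0.0173·4.21, giving B* = 141·(1 - 0.24) = 107.
From dH/dt = 0: 0.0016·107 - 0.0624 = 0.0266C*, so C* = 0.109/0.0266 = 4.1.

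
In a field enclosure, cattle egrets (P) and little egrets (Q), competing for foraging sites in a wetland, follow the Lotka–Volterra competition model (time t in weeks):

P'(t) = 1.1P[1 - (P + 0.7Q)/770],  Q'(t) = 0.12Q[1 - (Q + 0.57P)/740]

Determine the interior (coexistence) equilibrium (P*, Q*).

Setting both brackets to zero gives the nullclines P + 0.7Q = 770 and 0.57P + Q = 740.
Substituting Q = 740 - 0.57P into the first: P(1 - 0.7·0.57) = 770 - 0.7·740.
So P* = 252/0.601 = 419, and then Q* = 740 - 0.57·419 = 501.

P* ≈ 419, Q* ≈ 501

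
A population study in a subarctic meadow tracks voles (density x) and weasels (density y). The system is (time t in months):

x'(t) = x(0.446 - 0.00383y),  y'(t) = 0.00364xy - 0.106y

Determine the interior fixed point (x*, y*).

Set dy/dt = 0 with y > 0: 0.00364x - 0.106 = 0, so x* = 0.106/0.00364 = 29.1.
Set dx/dt = 0 with x > 0: 0.446 - 0.00383y = 0, so y* = 0.446/0.00383 = 116.

x* ≈ 29.1, y* ≈ 116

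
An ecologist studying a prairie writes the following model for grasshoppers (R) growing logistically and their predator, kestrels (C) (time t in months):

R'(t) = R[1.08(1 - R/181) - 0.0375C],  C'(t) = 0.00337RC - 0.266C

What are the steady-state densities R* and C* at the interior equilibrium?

R* ≈ 78.9, C* ≈ 16.2

From dC/dt = 0 with C > 0: 0.00337R* = 0.266, so R* = 78.9.
Substitute into dR/dt = 0: 1.08(1 - 78.9/181) = 0.0375C*.
The bracket is 0.564, giving C* = 0.609/0.0375 = 16.2.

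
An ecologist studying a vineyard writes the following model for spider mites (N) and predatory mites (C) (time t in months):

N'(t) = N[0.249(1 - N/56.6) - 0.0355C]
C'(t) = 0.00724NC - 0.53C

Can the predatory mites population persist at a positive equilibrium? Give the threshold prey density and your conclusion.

The predator equation gives dC/dt > 0 only when N > 0.53/0.00724 = 73.2.
Without the predator, N → K = 56.6. Since 56.6 < 73.2, the predator cannot invade.

Threshold N = 73.2; K < 73.2, so no, the predator goes extinct.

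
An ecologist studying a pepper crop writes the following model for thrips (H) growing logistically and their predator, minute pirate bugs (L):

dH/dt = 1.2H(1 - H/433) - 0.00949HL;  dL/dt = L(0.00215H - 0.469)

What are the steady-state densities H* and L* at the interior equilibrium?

H* ≈ 218, L* ≈ 62.7

From dL/dt = 0 with L > 0: 0.00215H* = 0.469, so H* = 218.
Substitute into dH/dt = 0: 1.2(1 - 218/433) = 0.00949L*.
The bracket is 0.496, giving L* = 0.595/0.00949 = 62.7.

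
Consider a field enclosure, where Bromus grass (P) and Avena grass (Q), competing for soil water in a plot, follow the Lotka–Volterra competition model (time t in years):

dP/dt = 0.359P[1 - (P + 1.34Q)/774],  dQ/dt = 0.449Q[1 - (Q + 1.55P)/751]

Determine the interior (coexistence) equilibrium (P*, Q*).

P* ≈ 216, Q* ≈ 417

Setting both brackets to zero gives the nullclines P + 1.34Q = 774 and 1.55P + Q = 751.
Substituting Q = 751 - 1.55P into the first: P(1 - 1.34·1.55) = 774 - 1.34·751.
So P* = -232/-1.08 = 216, and then Q* = 751 - 1.55·216 = 417.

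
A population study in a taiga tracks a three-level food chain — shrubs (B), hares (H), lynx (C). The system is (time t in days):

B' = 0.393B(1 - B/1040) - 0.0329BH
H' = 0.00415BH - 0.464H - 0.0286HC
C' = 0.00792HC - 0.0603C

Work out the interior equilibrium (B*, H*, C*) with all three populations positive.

From dC/dt = 0: 0.00792H* = 0.0603, so H* = 7.61.
From dB/dt = 0: 0.393(1 - B*/1040) = 0.0329·7.61, giving B* = 1040·(1 - 0.637) = 377.
From dH/dt = 0: 0.00415·377 - 0.464 = 0.0286C*, so C* = 1.1/0.0286 = 38.5.

B* ≈ 377, H* ≈ 7.61, C* ≈ 38.5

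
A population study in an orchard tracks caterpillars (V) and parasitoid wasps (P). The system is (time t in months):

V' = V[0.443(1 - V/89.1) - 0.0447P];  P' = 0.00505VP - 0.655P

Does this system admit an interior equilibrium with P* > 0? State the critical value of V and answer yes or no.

The predator equation gives dP/dt > 0 only when V > 0.655/0.00505 = 130.
Without the predator, V → K = 89.1. Since 89.1 < 130, the predator cannot invade.

Threshold V = 130; K < 130, so no, the predator goes extinct.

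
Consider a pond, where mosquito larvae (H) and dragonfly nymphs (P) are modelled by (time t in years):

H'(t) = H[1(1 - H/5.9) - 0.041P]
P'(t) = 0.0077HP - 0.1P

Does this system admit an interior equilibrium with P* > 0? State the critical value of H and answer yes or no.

Threshold H = 13; K < 13, so no, the predator goes extinct.

The predator equation gives dP/dt > 0 only when H > 0.1/0.0077 = 13.
Without the predator, H → K = 5.9. Since 5.9 < 13, the predator cannot invade.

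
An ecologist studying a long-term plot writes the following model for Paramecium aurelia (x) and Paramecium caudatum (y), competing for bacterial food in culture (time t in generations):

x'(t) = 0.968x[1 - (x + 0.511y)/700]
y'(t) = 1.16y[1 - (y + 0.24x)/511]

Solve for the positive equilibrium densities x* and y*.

Setting both brackets to zero gives the nullclines x + 0.511y = 700 and 0.24x + y = 511.
Substituting y = 511 - 0.24x into the first: x(1 - 0.511·0.24) = 700 - 0.511·511.
So x* = 439/0.877 = 500, and then y* = 511 - 0.24·500 = 391.

x* ≈ 500, y* ≈ 391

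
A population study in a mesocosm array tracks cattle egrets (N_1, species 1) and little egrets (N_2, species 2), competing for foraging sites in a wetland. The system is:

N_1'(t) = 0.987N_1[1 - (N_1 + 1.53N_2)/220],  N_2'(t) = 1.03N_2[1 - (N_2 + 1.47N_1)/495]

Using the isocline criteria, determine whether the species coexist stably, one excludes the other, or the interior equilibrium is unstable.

species 2 excludes species 1

Compare the nullcline intercepts: K1/α12 = 220/1.53 = 144 < K2 = 495; K2/α21 = 495/1.47 = 337 > K1 = 220.
Since the inequalities point opposite ways, species 2 can invade but species 1 cannot.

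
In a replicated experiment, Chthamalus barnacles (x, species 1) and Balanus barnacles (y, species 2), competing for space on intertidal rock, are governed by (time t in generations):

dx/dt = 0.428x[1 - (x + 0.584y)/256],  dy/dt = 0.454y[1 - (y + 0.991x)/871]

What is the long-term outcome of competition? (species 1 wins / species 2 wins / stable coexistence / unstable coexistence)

Compare the nullcline intercepts: K1/α12 = 256/0.584 = 438 < K2 = 871; K2/α21 = 871/0.991 = 879 > K1 = 256.
Since the inequalities point opposite ways, species 2 can invade but species 1 cannot.

species 2 excludes species 1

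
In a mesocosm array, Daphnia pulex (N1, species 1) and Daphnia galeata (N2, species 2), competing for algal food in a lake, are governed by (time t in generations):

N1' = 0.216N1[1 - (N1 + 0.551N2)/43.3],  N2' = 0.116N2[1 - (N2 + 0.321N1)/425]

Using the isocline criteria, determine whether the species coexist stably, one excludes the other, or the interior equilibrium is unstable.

species 2 excludes species 1

Compare the nullcline intercepts: K1/α12 = 43.3/0.551 = 78.6 < K2 = 425; K2/α21 = 425/0.321 = 1320 > K1 = 43.3.
Since the inequalities point opposite ways, species 2 can invade but species 1 cannot.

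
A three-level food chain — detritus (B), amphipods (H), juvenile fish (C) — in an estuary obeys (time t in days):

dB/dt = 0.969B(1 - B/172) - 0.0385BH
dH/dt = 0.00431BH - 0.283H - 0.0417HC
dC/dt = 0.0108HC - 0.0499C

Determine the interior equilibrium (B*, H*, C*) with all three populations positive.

From dC/dt = 0: 0.0108H* = 0.0499, so H* = 4.62.
From dB/dt = 0: 0.969(1 - B*/172) = 0.0385·4.62, giving B* = 172·(1 - 0.184) = 140.
From dH/dt = 0: 0.00431·140 - 0.283 = 0.0417C*, so C* = 0.322/0.0417 = 7.73.

B* ≈ 140, H* ≈ 4.62, C* ≈ 7.73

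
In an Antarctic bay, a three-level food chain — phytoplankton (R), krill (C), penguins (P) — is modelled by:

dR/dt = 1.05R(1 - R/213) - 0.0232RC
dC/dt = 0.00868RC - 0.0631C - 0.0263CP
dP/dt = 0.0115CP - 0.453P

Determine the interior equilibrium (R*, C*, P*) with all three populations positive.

From dP/dt = 0: 0.0115C* = 0.453, so C* = 39.4.
From dR/dt = 0: 1.05(1 - R*/213) = 0.0232·39.4, giving R* = 213·(1 - 0.87) = 27.6.
From dC/dt = 0: 0.00868·27.6 - 0.0631 = 0.0263P*, so P* = 0.177/0.0263 = 6.71.

R* ≈ 27.6, C* ≈ 39.4, P* ≈ 6.71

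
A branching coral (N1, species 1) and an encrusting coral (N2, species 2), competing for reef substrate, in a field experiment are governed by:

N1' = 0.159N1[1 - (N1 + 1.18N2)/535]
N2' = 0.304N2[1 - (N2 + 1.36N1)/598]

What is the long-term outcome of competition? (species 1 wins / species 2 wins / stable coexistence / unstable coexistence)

unstable coexistence (outcome depends on initial conditions)

Compare the nullcline intercepts: K1/α12 = 535/1.18 = 453 < K2 = 598; K2/α21 = 598/1.36 = 440 < K1 = 535.
Since both are reversed, neither can invade when rare; the interior point is a saddle.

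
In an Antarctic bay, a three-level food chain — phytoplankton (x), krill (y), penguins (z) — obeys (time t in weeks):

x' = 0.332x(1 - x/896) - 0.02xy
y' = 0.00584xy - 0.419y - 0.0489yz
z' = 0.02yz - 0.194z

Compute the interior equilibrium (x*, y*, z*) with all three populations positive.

x* ≈ 372, y* ≈ 9.7, z* ≈ 35.9

From dz/dt = 0: 0.02y* = 0.194, so y* = 9.7.
From dx/dt = 0: 0.332(1 - x*/896) = 0.02·9.7, giving x* = 896·(1 - 0.584) = 372.
From dy/dt = 0: 0.00584·372 - 0.419 = 0.0489z*, so z* = 1.76/0.0489 = 35.9.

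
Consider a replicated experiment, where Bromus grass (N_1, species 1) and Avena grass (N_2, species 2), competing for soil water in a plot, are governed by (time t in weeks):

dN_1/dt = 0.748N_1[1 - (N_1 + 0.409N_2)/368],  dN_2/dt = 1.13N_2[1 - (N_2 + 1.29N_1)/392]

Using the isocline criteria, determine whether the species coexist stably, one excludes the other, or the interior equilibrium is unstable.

Compare the nullcline intercepts: K1/α12 = 368/0.409 = 900 > K2 = 392; K2/α21 = 392/1.29 = 304 < K1 = 368.
Since the inequalities point opposite ways, species 1 can invade but species 2 cannot.

species 1 excludes species 2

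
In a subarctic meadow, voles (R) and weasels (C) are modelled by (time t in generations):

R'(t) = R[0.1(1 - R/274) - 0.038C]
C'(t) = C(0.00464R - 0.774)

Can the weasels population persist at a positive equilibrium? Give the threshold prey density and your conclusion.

Threshold R = 167; K > 167, so yes, the predator persists.

The predator equation gives dC/dt > 0 only when R > 0.774/0.00464 = 167.
Without the predator, R → K = 274. Since 274 > 167, the predator can invade and persist.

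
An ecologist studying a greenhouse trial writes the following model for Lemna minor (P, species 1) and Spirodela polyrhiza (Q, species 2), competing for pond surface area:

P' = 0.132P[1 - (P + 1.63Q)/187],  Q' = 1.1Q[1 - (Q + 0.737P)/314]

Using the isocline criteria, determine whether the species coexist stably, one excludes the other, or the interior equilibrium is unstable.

species 2 excludes species 1

Compare the nullcline intercepts: K1/α12 = 187/1.63 = 115 < K2 = 314; K2/α21 = 314/0.737 = 426 > K1 = 187.
Since the inequalities point opposite ways, species 2 can invade but species 1 cannot.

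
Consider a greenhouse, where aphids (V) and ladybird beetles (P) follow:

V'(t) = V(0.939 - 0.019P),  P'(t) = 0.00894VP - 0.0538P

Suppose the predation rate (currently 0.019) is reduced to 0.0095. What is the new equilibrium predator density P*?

P* ≈ 98.8

At the interior fixed point, setting dV/dt = 0 with V > 0 fixes P* = (prey growth rate)/(VP coefficient) — independent of the other coefficients.
With the change, P* = 0.939/0.0095 = 98.8; it rises from 49.4.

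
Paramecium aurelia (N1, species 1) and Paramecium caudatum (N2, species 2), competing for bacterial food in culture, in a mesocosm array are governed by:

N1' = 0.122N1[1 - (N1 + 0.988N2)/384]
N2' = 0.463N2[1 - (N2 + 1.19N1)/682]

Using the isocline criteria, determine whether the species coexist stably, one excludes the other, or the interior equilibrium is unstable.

Compare the nullcline intercepts: K1/α12 = 384/0.988 = 389 < K2 = 682; K2/α21 = 682/1.19 = 573 > K1 = 384.
Since the inequalities point opposite ways, species 2 can invade but species 1 cannot.

species 2 excludes species 1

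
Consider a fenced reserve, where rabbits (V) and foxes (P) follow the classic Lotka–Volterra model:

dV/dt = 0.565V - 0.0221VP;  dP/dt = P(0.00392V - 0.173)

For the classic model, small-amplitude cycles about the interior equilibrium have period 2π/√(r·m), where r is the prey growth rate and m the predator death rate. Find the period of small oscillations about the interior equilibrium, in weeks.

Here r = 0.565 and m = 0.173, so r·m = 0.0977.
ω = √0.0977 = 0.313 per week, hence T = 2π/ω ≈ 20.1 weeks.

T ≈ 20.1 weeks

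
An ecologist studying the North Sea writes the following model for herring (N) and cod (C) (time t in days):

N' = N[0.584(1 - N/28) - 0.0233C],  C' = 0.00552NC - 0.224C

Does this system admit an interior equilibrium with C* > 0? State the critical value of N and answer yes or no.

Threshold N = 40.6; K < 40.6, so no, the predator goes extinct.

The predator equation gives dC/dt > 0 only when N > 0.224/0.00552 = 40.6.
Without the predator, N → K = 28. Since 28 < 40.6, the predator cannot invade.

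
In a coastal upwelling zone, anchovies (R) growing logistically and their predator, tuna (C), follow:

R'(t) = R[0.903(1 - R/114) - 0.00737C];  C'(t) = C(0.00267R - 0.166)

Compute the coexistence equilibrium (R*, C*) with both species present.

From dC/dt = 0 with C > 0: 0.00267R* = 0.166, so R* = 62.2.
Substitute into dR/dt = 0: 0.903(1 - 62.2/114) = 0.00737C*.
The bracket is 0.455, giving C* = 0.411/0.00737 = 55.7.

R* ≈ 62.2, C* ≈ 55.7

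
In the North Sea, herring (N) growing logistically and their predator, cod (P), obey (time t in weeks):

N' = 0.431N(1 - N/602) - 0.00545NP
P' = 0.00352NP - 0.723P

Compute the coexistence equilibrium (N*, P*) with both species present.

N* ≈ 205, P* ≈ 52.1

From dP/dt = 0 with P > 0: 0.00352N* = 0.723, so N* = 205.
Substitute into dN/dt = 0: 0.431(1 - 205/602) = 0.00545P*.
The bracket is 0.659, giving P* = 0.284/0.00545 = 52.1.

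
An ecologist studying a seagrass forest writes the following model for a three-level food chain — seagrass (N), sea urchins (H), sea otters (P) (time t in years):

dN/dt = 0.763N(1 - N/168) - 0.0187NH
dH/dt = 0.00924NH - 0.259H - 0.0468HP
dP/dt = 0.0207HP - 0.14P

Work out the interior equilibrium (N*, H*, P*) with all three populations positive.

From dP/dt = 0: 0.0207H* = 0.14, so H* = 6.76.
From dN/dt = 0: 0.763(1 - N*/168) = 0.0187·6.76, giving N* = 168·(1 - 0.166) = 140.
From dH/dt = 0: 0.00924·140 - 0.259 = 0.0468P*, so P* = 1.04/0.0468 = 22.1.

N* ≈ 140, H* ≈ 6.76, P* ≈ 22.1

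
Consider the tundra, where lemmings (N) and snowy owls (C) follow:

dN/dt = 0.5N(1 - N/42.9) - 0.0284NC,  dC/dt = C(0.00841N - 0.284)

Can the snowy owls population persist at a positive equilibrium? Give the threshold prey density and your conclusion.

Threshold N = 33.8; K > 33.8, so yes, the predator persists.

The predator equation gives dC/dt > 0 only when N > 0.284/0.00841 = 33.8.
Without the predator, N → K = 42.9. Since 42.9 > 33.8, the predator can invade and persist.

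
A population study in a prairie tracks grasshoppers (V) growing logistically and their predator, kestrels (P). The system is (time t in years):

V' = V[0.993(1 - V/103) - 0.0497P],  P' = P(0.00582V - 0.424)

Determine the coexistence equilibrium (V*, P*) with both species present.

From dP/dt = 0 with P > 0: 0.00582V* = 0.424, so V* = 72.9.
Substitute into dV/dt = 0: 0.993(1 - 72.9/103) = 0.0497P*.
The bracket is 0.293, giving P* = 0.291/0.0497 = 5.85.

V* ≈ 72.9, P* ≈ 5.85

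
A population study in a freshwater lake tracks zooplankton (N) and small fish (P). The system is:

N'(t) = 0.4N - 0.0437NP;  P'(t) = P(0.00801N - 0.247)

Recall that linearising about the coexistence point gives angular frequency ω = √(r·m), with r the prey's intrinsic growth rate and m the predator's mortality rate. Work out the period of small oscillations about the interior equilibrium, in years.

T ≈ 20 years

Here r = 0.4 and m = 0.247, so r·m = 0.0988.
ω = √0.0988 = 0.314 per year, hence T = 2π/ω ≈ 20 years.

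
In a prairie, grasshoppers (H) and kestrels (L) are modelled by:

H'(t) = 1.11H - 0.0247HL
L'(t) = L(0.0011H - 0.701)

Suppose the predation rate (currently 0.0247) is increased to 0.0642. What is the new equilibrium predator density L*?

At the interior fixed point, setting dH/dt = 0 with H > 0 fixes L* = (prey growth rate)/(HL coefficient) — independent of the other coefficients.
With the change, L* = 1.11/0.0642 = 17.3; it falls from 44.9.

L* ≈ 17.3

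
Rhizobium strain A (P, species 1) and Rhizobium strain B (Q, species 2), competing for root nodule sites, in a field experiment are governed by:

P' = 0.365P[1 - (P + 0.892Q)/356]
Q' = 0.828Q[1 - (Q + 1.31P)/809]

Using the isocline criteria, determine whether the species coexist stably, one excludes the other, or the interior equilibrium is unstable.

Compare the nullcline intercepts: K1/α12 = 356/0.892 = 399 < K2 = 809; K2/α21 = 809/1.31 = 618 > K1 = 356.
Since the inequalities point opposite ways, species 2 can invade but species 1 cannot.

species 2 excludes species 1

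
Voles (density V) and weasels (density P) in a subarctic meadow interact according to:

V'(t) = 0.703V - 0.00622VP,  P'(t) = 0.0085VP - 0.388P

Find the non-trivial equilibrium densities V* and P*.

Set dP/dt = 0 with P > 0: 0.0085V - 0.388 = 0, so V* = 0.388/0.0085 = 45.6.
Set dV/dt = 0 with V > 0: 0.703 - 0.00622P = 0, so P* = 0.703/0.00622 = 113.

V* ≈ 45.6, P* ≈ 113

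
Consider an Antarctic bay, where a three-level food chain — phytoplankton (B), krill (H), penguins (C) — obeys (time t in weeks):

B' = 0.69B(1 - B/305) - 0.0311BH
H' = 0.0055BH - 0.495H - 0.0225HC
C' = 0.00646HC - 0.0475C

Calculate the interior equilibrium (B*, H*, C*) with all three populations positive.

B* ≈ 204, H* ≈ 7.35, C* ≈ 27.8

From dC/dt = 0: 0.00646H* = 0.0475, so H* = 7.35.
From dB/dt = 0: 0.69(1 - B*/305) = 0.0311·7.35, giving B* = 305·(1 - 0.331) = 204.
From dH/dt = 0: 0.0055·204 - 0.495 = 0.0225C*, so C* = 0.627/0.0225 = 27.8.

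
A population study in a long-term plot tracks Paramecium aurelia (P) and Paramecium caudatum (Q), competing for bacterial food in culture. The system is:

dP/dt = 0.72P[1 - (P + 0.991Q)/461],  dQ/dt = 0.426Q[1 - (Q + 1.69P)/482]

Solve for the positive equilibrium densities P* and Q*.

Setting both brackets to zero gives the nullclines P + 0.991Q = 461 and 1.69P + Q = 482.
Substituting Q = 482 - 1.69P into the first: P(1 - 0.991·1.69) = 461 - 0.991·482.
So P* = -16.7/-0.675 = 24.7, and then Q* = 482 - 1.69·24.7 = 440.

P* ≈ 24.7, Q* ≈ 440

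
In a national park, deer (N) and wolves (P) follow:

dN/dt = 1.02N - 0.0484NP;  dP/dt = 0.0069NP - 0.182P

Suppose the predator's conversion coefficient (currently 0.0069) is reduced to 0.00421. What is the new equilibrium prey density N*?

At the interior fixed point, setting dP/dt = 0 with P > 0 fixes N* = (predator death rate)/(NP coefficient) — independent of the other coefficients.
With the change, N* = 0.182/0.00421 = 43.2; it rises from 26.4.

N* ≈ 43.2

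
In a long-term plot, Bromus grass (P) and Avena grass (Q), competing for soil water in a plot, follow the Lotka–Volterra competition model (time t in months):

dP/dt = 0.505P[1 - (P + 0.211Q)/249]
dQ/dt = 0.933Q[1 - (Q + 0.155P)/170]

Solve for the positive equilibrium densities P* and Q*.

Setting both brackets to zero gives the nullclines P + 0.211Q = 249 and 0.155P + Q = 170.
Substituting Q = 170 - 0.155P into the first: P(1 - 0.211·0.155) = 249 - 0.211·170.
So P* = 213/0.967 = 220, and then Q* = 170 - 0.155·220 = 136.

P* ≈ 220, Q* ≈ 136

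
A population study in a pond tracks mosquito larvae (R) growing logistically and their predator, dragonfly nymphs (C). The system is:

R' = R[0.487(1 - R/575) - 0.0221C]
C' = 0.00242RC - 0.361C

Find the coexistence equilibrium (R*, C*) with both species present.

From dC/dt = 0 with C > 0: 0.00242R* = 0.361, so R* = 149.
Substitute into dR/dt = 0: 0.487(1 - 149/575) = 0.0221C*.
The bracket is 0.741, giving C* = 0.361/0.0221 = 16.3.

R* ≈ 149, C* ≈ 16.3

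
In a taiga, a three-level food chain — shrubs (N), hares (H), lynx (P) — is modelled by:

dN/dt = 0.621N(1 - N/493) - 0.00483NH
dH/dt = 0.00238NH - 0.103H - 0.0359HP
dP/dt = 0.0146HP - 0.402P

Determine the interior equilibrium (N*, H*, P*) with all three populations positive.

From dP/dt = 0: 0.0146H* = 0.402, so H* = 27.5.
From dN/dt = 0: 0.621(1 - N*/493) = 0.00483·27.5, giving N* = 493·(1 - 0.214) = 387.
From dH/dt = 0: 0.00238·387 - 0.103 = 0.0359P*, so P* = 0.819/0.0359 = 22.8.

N* ≈ 387, H* ≈ 27.5, P* ≈ 22.8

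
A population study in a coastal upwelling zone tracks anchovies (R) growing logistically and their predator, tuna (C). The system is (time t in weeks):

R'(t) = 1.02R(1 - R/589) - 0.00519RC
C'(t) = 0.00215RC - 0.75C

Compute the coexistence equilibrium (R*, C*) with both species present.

R* ≈ 349, C* ≈ 80.1

From dC/dt = 0 with C > 0: 0.00215R* = 0.75, so R* = 349.
Substitute into dR/dt = 0: 1.02(1 - 349/589) = 0.00519C*.
The bracket is 0.408, giving C* = 0.416/0.00519 = 80.1.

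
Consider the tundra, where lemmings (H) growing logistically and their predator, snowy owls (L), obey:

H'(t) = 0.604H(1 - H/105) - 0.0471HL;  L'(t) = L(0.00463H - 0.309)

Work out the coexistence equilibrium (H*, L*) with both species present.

From dL/dt = 0 with L > 0: 0.00463H* = 0.309, so H* = 66.7.
Substitute into dH/dt = 0: 0.604(1 - 66.7/105) = 0.0471L*.
The bracket is 0.364, giving L* = 0.22/0.0471 = 4.67.

H* ≈ 66.7, L* ≈ 4.67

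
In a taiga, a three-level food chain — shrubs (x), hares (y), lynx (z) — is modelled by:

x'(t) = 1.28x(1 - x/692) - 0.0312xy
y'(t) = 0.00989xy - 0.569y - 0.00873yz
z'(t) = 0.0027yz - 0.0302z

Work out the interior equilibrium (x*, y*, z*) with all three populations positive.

x* ≈ 503, y* ≈ 11.2, z* ≈ 505

From dz/dt = 0: 0.0027y* = 0.0302, so y* = 11.2.
From dx/dt = 0: 1.28(1 - x*/692) = 0.0312·11.2, giving x* = 692·(1 - 0.273) = 503.
From dy/dt = 0: 0.00989·503 - 0.569 = 0.00873z*, so z* = 4.41/0.00873 = 505.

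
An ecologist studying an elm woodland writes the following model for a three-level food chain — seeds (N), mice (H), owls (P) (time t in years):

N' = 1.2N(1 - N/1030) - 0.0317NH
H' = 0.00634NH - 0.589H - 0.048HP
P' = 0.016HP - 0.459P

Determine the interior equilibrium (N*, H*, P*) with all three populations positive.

From dP/dt = 0: 0.016H* = 0.459, so H* = 28.7.
From dN/dt = 0: 1.2(1 - N*/1030) = 0.0317·28.7, giving N* = 1030·(1 - 0.758) = 249.
From dH/dt = 0: 0.00634·249 - 0.589 = 0.048P*, so P* = 0.992/0.048 = 20.7.

N* ≈ 249, H* ≈ 28.7, P* ≈ 20.7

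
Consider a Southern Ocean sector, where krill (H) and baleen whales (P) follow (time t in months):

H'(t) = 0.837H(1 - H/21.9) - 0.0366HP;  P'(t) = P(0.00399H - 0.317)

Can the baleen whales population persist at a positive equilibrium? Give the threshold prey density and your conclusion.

The predator equation gives dP/dt > 0 only when H > 0.317/0.00399 = 79.4.
Without the predator, H → K = 21.9. Since 21.9 < 79.4, the predator cannot invade.

Threshold H = 79.4; K < 79.4, so no, the predator goes extinct.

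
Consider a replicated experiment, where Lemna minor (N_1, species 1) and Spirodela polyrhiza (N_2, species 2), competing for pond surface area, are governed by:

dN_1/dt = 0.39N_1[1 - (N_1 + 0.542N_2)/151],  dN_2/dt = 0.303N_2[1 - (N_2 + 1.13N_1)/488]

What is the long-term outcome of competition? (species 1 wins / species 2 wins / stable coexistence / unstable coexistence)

Compare the nullcline intercepts: K1/α12 = 151/0.542 = 279 < K2 = 488; K2/α21 = 488/1.13 = 432 > K1 = 151.
Since the inequalities point opposite ways, species 2 can invade but species 1 cannot.

species 2 excludes species 1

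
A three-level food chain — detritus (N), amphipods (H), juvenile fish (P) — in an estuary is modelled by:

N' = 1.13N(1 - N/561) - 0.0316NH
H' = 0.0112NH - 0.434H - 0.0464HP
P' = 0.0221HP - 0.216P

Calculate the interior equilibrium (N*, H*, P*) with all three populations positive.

N* ≈ 408, H* ≈ 9.77, P* ≈ 89

From dP/dt = 0: 0.0221H* = 0.216, so H* = 9.77.
From dN/dt = 0: 1.13(1 - N*/561) = 0.0316·9.77, giving N* = 561·(1 - 0.273) = 408.
From dH/dt = 0: 0.0112·408 - 0.434 = 0.0464P*, so P* = 4.13/0.0464 = 89.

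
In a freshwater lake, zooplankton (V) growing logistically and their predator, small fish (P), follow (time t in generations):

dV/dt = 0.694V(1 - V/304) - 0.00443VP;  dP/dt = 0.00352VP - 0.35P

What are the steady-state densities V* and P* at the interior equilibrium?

V* ≈ 99.4, P* ≈ 105

From dP/dt = 0 with P > 0: 0.00352V* = 0.35, so V* = 99.4.
Substitute into dV/dt = 0: 0.694(1 - 99.4/304) = 0.00443P*.
The bracket is 0.673, giving P* = 0.467/0.00443 = 105.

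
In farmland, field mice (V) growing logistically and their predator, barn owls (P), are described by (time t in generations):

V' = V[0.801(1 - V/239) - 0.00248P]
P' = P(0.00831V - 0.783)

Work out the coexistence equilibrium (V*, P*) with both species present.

From dP/dt = 0 with P > 0: 0.00831V* = 0.783, so V* = 94.2.
Substitute into dV/dt = 0: 0.801(1 - 94.2/239) = 0.00248P*.
The bracket is 0.606, giving P* = 0.485/0.00248 = 196.

V* ≈ 94.2, P* ≈ 196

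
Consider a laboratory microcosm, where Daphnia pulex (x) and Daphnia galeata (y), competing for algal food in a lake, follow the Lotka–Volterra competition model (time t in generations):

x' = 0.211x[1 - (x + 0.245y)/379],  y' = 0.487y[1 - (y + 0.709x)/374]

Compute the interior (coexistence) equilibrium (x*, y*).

x* ≈ 348, y* ≈ 127

Setting both brackets to zero gives the nullclines x + 0.245y = 379 and 0.709x + y = 374.
Substituting y = 374 - 0.709x into the first: x(1 - 0.245·0.709) = 379 - 0.245·374.
So x* = 287/0.826 = 348, and then y* = 374 - 0.709·348 = 127.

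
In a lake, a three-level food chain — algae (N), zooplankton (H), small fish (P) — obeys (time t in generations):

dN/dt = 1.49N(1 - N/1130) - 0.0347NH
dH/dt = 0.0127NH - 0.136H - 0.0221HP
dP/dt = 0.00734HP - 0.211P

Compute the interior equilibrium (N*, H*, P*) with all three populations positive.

From dP/dt = 0: 0.00734H* = 0.211, so H* = 28.7.
From dN/dt = 0: 1.49(1 - N*/1130) = 0.0347·28.7, giving N* = 1130·(1 - 0.669) = 374.
From dH/dt = 0: 0.0127·374 - 0.136 = 0.0221P*, so P* = 4.61/0.0221 = 208.

N* ≈ 374, H* ≈ 28.7, P* ≈ 208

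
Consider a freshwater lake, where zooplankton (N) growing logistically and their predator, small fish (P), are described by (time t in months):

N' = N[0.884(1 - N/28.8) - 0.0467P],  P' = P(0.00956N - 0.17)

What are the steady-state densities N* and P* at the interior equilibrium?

N* ≈ 17.8, P* ≈ 7.24

From dP/dt = 0 with P > 0: 0.00956N* = 0.17, so N* = 17.8.
Substitute into dN/dt = 0: 0.884(1 - 17.8/28.8) = 0.0467P*.
The bracket is 0.383, giving P* = 0.338/0.0467 = 7.24.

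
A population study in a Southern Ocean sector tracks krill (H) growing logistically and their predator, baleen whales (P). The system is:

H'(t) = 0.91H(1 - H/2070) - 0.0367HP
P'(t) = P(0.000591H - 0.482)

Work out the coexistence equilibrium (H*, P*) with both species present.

From dP/dt = 0 with P > 0: 0.000591H* = 0.482, so H* = 816.
Substitute into dH/dt = 0: 0.91(1 - 816/2070) = 0.0367P*.
The bracket is 0.606, giving P* = 0.551/0.0367 = 15.

H* ≈ 816, P* ≈ 15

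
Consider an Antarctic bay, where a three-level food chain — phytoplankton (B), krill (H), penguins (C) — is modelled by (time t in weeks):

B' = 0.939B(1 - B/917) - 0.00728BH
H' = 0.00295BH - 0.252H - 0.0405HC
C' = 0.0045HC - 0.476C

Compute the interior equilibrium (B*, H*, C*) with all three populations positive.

From dC/dt = 0: 0.0045H* = 0.476, so H* = 106.
From dB/dt = 0: 0.939(1 - B*/917) = 0.00728·106, giving B* = 917·(1 - 0.82) = 165.
From dH/dt = 0: 0.00295·165 - 0.252 = 0.0405C*, so C* = 0.235/0.0405 = 5.79.

B* ≈ 165, H* ≈ 106, C* ≈ 5.79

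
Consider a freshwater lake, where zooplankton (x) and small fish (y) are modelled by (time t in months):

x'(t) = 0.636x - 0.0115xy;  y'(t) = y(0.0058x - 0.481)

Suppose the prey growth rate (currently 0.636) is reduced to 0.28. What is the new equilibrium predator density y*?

y* ≈ 24.3

At the interior fixed point, setting dx/dt = 0 with x > 0 fixes y* = (prey growth rate)/(xy coefficient) — independent of the other coefficients.
With the change, y* = 0.28/0.0115 = 24.3; it falls from 55.3.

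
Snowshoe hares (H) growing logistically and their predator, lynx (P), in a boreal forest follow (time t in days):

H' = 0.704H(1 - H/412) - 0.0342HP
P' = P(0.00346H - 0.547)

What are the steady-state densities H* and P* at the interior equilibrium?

H* ≈ 158, P* ≈ 12.7

From dP/dt = 0 with P > 0: 0.00346H* = 0.547, so H* = 158.
Substitute into dH/dt = 0: 0.704(1 - 158/412) = 0.0342P*.
The bracket is 0.616, giving P* = 0.434/0.0342 = 12.7.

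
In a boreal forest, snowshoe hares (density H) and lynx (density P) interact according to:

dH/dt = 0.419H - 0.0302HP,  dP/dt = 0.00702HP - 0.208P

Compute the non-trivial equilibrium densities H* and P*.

H* ≈ 29.6, P* ≈ 13.9

Set dP/dt = 0 with P > 0: 0.00702H - 0.208 = 0, so H* = 0.208/0.00702 = 29.6.
Set dH/dt = 0 with H > 0: 0.419 - 0.0302P = 0, so P* = 0.419/0.0302 = 13.9.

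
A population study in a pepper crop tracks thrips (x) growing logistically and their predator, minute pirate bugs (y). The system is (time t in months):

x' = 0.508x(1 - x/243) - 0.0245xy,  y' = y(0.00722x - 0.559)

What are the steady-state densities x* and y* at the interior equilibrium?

From dy/dt = 0 with y > 0: 0.00722x* = 0.559, so x* = 77.4.
Substitute into dx/dt = 0: 0.508(1 - 77.4/243) = 0.0245y*.
The bracket is 0.681, giving y* = 0.346/0.0245 = 14.1.

x* ≈ 77.4, y* ≈ 14.1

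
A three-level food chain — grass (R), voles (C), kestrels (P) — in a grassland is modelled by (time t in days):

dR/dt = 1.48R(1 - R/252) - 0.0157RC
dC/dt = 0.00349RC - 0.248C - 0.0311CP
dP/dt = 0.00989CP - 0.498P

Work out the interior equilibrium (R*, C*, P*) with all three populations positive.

From dP/dt = 0: 0.00989C* = 0.498, so C* = 50.4.
From dR/dt = 0: 1.48(1 - R*/252) = 0.0157·50.4, giving R* = 252·(1 - 0.534) = 117.
From dC/dt = 0: 0.00349·117 - 0.248 = 0.0311P*, so P* = 0.162/0.0311 = 5.2.

R* ≈ 117, C* ≈ 50.4, P* ≈ 5.2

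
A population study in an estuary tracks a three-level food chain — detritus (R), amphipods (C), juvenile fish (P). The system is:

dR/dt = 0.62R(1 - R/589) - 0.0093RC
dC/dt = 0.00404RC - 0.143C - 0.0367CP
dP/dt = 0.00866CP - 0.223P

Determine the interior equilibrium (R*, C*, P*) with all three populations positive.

R* ≈ 361, C* ≈ 25.8, P* ≈ 35.9

From dP/dt = 0: 0.00866C* = 0.223, so C* = 25.8.
From dR/dt = 0: 0.62(1 - R*/589) = 0.0093·25.8, giving R* = 589·(1 - 0.386) = 361.
From dC/dt = 0: 0.00404·361 - 0.143 = 0.0367P*, so P* = 1.32/0.0367 = 35.9.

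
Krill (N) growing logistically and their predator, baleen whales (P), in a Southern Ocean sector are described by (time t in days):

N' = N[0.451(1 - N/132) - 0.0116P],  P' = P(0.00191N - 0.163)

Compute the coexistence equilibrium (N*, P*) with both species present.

N* ≈ 85.3, P* ≈ 13.7

From dP/dt = 0 with P > 0: 0.00191N* = 0.163, so N* = 85.3.
Substitute into dN/dt = 0: 0.451(1 - 85.3/132) = 0.0116P*.
The bracket is 0.353, giving P* = 0.159/0.0116 = 13.7.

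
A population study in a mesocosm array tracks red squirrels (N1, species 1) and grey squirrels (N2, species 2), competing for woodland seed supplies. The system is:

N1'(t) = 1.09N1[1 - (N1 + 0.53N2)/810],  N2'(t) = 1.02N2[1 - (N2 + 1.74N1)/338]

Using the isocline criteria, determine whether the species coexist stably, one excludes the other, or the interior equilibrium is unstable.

Compare the nullcline intercepts: K1/α12 = 810/0.53 = 1530 > K2 = 338; K2/α21 = 338/1.74 = 194 < K1 = 810.
Since the inequalities point opposite ways, species 1 can invade but species 2 cannot.

species 1 excludes species 2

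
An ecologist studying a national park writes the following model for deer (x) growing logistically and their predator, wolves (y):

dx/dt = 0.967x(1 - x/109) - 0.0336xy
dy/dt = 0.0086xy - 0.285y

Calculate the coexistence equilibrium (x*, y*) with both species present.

From dy/dt = 0 with y > 0: 0.0086x* = 0.285, so x* = 33.1.
Substitute into dx/dt = 0: 0.967(1 - 33.1/109) = 0.0336y*.
The bracket is 0.696, giving y* = 0.673/0.0336 = 20.

x* ≈ 33.1, y* ≈ 20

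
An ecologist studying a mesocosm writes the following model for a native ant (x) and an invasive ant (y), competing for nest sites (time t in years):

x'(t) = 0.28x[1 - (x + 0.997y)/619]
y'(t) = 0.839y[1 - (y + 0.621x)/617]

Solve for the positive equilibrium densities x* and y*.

Setting both brackets to zero gives the nullclines x + 0.997y = 619 and 0.621x + y = 617.
Substituting y = 617 - 0.621x into the first: x(1 - 0.997·0.621) = 619 - 0.997·617.
So x* = 3.85/0.381 = 10.1, and then y* = 617 - 0.621·10.1 = 611.

x* ≈ 10.1, y* ≈ 611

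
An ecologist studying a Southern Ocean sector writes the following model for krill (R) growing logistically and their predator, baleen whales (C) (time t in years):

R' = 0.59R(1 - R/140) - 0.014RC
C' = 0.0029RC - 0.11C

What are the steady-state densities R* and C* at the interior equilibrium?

From dC/dt = 0 with C > 0: 0.0029R* = 0.11, so R* = 37.9.
Substitute into dR/dt = 0: 0.59(1 - 37.9/140) = 0.014C*.
The bracket is 0.729, giving C* = 0.43/0.014 = 30.7.

R* ≈ 37.9, C* ≈ 30.7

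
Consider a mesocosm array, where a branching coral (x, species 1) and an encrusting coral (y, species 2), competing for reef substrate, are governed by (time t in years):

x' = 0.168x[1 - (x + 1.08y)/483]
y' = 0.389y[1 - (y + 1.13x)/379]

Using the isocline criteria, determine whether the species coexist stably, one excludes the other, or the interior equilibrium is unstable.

species 1 excludes species 2

Compare the nullcline intercepts: K1/α12 = 483/1.08 = 447 > K2 = 379; K2/α21 = 379/1.13 = 335 < K1 = 483.
Since the inequalities point opposite ways, species 1 can invade but species 2 cannot.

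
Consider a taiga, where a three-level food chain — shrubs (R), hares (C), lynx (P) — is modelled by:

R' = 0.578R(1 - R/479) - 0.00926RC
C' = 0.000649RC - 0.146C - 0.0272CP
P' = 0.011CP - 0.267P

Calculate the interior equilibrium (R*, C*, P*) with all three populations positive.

From dP/dt = 0: 0.011C* = 0.267, so C* = 24.3.
From dR/dt = 0: 0.578(1 - R*/479) = 0.00926·24.3, giving R* = 479·(1 - 0.389) = 293.
From dC/dt = 0: 0.000649·293 - 0.146 = 0.0272P*, so P* = 0.044/0.0272 = 1.62.

R* ≈ 293, C* ≈ 24.3, P* ≈ 1.62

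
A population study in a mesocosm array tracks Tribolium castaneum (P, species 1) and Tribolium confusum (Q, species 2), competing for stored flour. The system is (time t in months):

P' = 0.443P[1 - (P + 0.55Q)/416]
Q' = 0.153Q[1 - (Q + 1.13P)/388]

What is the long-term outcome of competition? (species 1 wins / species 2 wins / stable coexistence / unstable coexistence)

species 1 excludes species 2

Compare the nullcline intercepts: K1/α12 = 416/0.55 = 756 > K2 = 388; K2/α21 = 388/1.13 = 343 < K1 = 416.
Since the inequalities point opposite ways, species 1 can invade but species 2 cannot.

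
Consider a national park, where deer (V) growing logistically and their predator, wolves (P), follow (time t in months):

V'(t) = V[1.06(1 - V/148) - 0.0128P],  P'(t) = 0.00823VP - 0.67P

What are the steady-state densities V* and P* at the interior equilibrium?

From dP/dt = 0 with P > 0: 0.00823V* = 0.67, so V* = 81.4.
Substitute into dV/dt = 0: 1.06(1 - 81.4/148) = 0.0128P*.
The bracket is 0.45, giving P* = 0.477/0.0128 = 37.3.

V* ≈ 81.4, P* ≈ 37.3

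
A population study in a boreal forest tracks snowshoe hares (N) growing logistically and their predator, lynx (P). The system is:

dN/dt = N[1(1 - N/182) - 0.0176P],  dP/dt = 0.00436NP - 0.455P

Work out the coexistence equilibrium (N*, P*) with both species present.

From dP/dt = 0 with P > 0: 0.00436N* = 0.455, so N* = 104.
Substitute into dN/dt = 0: 1(1 - 104/182) = 0.0176P*.
The bracket is 0.427, giving P* = 0.427/0.0176 = 24.2.

N* ≈ 104, P* ≈ 24.2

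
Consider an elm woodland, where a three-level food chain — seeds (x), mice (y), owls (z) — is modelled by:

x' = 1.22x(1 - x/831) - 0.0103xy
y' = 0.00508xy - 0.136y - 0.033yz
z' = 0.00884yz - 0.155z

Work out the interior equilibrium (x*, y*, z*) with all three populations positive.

From dz/dt = 0: 0.00884y* = 0.155, so y* = 17.5.
From dx/dt = 0: 1.22(1 - x*/831) = 0.0103·17.5, giving x* = 831·(1 - 0.148) = 708.
From dy/dt = 0: 0.00508·708 - 0.136 = 0.033z*, so z* = 3.46/0.033 = 105.

x* ≈ 708, y* ≈ 17.5, z* ≈ 105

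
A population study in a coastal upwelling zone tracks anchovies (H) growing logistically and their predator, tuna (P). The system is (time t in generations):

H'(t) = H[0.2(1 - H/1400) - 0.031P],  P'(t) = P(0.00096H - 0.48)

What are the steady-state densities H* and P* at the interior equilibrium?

From dP/dt = 0 with P > 0: 0.00096H* = 0.48, so H* = 500.
Substitute into dH/dt = 0: 0.2(1 - 500/1400) = 0.031P*.
The bracket is 0.643, giving P* = 0.129/0.031 = 4.15.

H* ≈ 500, P* ≈ 4.15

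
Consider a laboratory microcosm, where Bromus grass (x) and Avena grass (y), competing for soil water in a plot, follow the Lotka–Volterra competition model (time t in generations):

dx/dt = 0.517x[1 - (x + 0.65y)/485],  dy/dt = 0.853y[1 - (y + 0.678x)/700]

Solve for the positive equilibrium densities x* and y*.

x* ≈ 53.6, y* ≈ 664

Setting both brackets to zero gives the nullclines x + 0.65y = 485 and 0.678x + y = 700.
Substituting y = 700 - 0.678x into the first: x(1 - 0.65·0.678) = 485 - 0.65·700.
So x* = 30/0.559 = 53.6, and then y* = 700 - 0.678·53.6 = 664.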